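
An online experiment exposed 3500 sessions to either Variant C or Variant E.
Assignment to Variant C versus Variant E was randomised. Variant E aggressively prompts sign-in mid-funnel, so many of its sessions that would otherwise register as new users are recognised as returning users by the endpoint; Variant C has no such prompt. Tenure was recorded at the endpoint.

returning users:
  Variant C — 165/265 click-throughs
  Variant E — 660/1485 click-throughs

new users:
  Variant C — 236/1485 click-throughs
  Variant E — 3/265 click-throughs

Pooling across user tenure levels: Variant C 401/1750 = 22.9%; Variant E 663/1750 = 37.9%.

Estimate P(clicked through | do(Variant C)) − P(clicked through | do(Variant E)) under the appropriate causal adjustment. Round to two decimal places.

Within every user tenure level Variant C has the higher rate, yet pooled Variant E does — Simpson's reversal.
Because the variant influences user tenure, user tenure is a post-treatment mediator, not a confounder. Stratifying on it would bias the estimate; the causal effect is the crude pooled difference.
The causal difference is the pooled difference: 0.229 − 0.379 = -0.150.

-0.15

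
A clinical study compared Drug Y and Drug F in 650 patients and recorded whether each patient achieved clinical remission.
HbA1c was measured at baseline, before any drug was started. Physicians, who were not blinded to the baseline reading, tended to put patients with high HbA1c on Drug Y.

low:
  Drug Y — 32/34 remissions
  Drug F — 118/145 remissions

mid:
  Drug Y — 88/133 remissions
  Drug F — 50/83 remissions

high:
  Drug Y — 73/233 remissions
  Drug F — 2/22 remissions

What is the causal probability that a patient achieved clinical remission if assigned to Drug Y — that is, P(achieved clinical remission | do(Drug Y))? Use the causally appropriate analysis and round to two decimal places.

0.60

The imbalance in HbA1c arose from how patients were allocated, not from anything the drug did; and HbA1c independently affects the outcome. The pooled gap is confounded — condition on HbA1c.
Standardising Drug Y to the population HbA1c mix: 0.275·32/34 + 0.332·88/133 + 0.392·73/233 = 0.602.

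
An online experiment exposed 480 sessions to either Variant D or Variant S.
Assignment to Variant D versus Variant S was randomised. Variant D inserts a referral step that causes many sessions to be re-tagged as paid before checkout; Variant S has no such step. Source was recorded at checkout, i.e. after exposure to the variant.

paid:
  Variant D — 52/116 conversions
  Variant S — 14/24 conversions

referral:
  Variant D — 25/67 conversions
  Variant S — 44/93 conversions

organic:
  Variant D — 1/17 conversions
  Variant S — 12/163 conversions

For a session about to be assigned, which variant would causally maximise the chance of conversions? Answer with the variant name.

The stratified and pooled comparisons disagree (Variant S wins within each traffic source; Variant D wins overall), so the answer turns on the causal role of traffic source.
Traffic source lies on the pathway variant → traffic source → outcome, so adjusting for it blocks the indirect effect. For the total causal effect of variant, use the unadjusted pooled rates.
Pooled: Variant D 39.0% vs Variant S 25.0%; Variant D is higher overall.

Variant D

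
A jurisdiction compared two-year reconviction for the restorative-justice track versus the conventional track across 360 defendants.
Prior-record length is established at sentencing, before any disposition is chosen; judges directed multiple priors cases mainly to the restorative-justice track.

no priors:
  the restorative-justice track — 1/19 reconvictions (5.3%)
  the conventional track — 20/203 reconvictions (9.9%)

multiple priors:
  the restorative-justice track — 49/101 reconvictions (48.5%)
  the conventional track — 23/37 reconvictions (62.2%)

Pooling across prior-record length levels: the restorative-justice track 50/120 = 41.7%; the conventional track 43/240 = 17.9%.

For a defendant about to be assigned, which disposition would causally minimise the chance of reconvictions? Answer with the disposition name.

the restorative-justice track

The prior-record length-specific comparison favours the restorative-justice track throughout, but the pooled figures favour the conventional track. The question is whether to condition on prior-record length.
Prior-record length satisfies the back-door criterion: it is not a descendant of the disposition, and it blocks the spurious path from disposition to outcome. Adjusting for it (i.e., using the within-prior-record length rates) gives the causal effect.
Within each level — no priors: 5.3% vs 9.9%; multiple priors: 48.5% vs 62.2% — the restorative-justice track is lower every time.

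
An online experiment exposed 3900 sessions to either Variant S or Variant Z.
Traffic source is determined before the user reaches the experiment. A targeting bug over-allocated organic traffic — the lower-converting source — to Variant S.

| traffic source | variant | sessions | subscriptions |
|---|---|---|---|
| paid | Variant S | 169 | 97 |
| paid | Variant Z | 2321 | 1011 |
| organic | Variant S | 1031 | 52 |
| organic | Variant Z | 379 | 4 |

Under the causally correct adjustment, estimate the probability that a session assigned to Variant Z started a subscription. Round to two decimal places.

0.28

Traffic source is set before the variant has any effect — it is not caused by the variant — and it independently drives the outcome. That makes it a confounder, so the causal comparison is within traffic source levels.
Standardising Variant Z to the population traffic source mix: 0.638·1011/2321 + 0.362·4/379 = 0.282.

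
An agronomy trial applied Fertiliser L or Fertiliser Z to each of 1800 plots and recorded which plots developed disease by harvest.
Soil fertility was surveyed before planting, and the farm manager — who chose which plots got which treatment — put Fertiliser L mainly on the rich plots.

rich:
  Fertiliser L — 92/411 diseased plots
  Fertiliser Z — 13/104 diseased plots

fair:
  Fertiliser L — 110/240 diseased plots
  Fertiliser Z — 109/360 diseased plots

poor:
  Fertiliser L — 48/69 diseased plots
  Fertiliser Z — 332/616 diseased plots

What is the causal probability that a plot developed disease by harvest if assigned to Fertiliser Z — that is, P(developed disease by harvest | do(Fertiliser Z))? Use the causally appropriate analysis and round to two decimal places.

0.34

Fertiliser Z is lower inside every soil fertility stratum but Fertiliser L is lower in aggregate. Whether to stratify depends on how soil fertility relates to the fertiliser.
Soil fertility satisfies the back-door criterion: it is not a descendant of the fertiliser, and it blocks the spurious path from fertiliser to outcome. Adjusting for it (i.e., using the within-soil fertility rates) gives the causal effect.
Standardising Fertiliser Z to the population soil fertility mix: 0.286·13/104 + 0.333·109/360 + 0.381·332/616 = 0.342.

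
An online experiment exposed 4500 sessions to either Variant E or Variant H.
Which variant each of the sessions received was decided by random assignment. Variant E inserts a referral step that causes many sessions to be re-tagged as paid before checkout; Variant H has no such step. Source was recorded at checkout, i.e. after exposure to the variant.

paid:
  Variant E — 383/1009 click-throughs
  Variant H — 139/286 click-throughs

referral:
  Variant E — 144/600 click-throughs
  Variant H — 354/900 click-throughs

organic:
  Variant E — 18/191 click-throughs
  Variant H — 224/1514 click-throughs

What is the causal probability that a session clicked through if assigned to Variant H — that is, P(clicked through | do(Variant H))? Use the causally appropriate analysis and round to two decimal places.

The stratified and pooled comparisons disagree (Variant H wins within each traffic source; Variant E wins overall), so the answer turns on the causal role of traffic source.
Traffic source here is a post-treatment variable shaped by the variant; conditioning on it would introduce bias rather than remove it. The overall comparison is the causal one.
So P(outcome | do(Variant H)) is just the pooled rate for Variant H: 717/2700 = 0.266.

0.27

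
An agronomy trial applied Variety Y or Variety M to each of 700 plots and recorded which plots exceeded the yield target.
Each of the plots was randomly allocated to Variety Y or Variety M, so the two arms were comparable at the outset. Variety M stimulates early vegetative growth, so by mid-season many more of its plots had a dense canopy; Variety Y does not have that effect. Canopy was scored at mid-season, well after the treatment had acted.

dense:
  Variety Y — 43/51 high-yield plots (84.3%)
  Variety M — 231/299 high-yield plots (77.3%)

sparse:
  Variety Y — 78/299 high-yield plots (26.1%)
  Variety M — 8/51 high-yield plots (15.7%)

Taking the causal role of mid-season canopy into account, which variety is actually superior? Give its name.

The stratified and pooled comparisons disagree (Variety Y wins within each mid-season canopy; Variety M wins overall), so the answer turns on the causal role of mid-season canopy.
Mid-season canopy here is a post-treatment variable shaped by the variety; conditioning on it would introduce bias rather than remove it. The overall comparison is the causal one.
Pooled: Variety Y 34.6% vs Variety M 68.3%; Variety M is higher overall.

Variety M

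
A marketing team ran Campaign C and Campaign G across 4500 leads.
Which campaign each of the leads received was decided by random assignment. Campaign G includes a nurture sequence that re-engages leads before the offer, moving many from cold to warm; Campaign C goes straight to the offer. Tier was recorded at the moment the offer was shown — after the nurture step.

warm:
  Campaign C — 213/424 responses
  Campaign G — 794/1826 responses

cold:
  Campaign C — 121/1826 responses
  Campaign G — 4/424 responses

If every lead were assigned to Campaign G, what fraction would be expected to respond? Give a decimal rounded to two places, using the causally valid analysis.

0.35

Engagement tier is recorded after the campaign and is itself shifted by it — it sits on the causal path from campaign to outcome. Conditioning on a mediator would strip out part of the effect we want; the pooled comparison gives the total causal effect.
So P(outcome | do(Campaign G)) is just the pooled rate for Campaign G: 798/2250 = 0.355.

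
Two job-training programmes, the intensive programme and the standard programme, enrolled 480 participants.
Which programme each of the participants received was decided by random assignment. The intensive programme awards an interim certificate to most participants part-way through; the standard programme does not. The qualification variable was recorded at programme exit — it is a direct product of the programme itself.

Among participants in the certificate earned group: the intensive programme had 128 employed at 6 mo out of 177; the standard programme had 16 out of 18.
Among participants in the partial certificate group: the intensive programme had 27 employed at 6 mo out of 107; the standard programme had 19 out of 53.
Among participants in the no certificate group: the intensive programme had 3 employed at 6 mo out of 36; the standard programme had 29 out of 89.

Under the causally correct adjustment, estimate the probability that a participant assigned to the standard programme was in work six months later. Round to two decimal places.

Because the programme influences qualification attained during the programme, qualification attained during the programme is a post-treatment mediator, not a confounder. Stratifying on it would bias the estimate; the causal effect is the crude pooled difference.
So P(outcome | do(the standard programme)) is just the pooled rate for the standard programme: 64/160 = 0.400.

0.40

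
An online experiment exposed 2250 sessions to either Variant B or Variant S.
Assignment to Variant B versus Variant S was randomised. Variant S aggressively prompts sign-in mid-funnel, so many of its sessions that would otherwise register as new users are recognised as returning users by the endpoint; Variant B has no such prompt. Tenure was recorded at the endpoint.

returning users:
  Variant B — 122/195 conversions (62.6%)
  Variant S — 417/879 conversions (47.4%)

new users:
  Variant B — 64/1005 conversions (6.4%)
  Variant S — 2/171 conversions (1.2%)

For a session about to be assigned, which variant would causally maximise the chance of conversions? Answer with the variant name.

Variant S

Stratifying would compare variants among sessions the variants themselves sorted into user tenure groups — a form of selection on an intermediate. The unconditioned pooled rates give the total causal effect.
Pooled: Variant B 15.5% vs Variant S 39.9%; Variant S is higher overall.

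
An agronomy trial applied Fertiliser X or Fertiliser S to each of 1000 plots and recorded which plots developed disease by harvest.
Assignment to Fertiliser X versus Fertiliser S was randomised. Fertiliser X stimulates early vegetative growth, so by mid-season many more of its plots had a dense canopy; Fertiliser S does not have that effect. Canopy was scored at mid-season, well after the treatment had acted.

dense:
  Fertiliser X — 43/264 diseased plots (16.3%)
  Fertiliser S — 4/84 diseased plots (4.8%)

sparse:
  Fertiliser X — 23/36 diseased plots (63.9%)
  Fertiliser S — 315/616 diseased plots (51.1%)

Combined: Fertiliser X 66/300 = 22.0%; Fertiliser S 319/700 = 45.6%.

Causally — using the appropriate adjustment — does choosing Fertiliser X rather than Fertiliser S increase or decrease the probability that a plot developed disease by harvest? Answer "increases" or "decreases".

decreases

Fertiliser S is lower inside every mid-season canopy stratum but Fertiliser X is lower in aggregate. Whether to stratify depends on how mid-season canopy relates to the fertiliser.
Mid-season canopy is downstream of the fertiliser. One should not condition on a consequence of treatment, so the overall rates are the right comparison.
Pooled: Fertiliser X 22.0% vs Fertiliser S 45.6%; Fertiliser X is lower overall.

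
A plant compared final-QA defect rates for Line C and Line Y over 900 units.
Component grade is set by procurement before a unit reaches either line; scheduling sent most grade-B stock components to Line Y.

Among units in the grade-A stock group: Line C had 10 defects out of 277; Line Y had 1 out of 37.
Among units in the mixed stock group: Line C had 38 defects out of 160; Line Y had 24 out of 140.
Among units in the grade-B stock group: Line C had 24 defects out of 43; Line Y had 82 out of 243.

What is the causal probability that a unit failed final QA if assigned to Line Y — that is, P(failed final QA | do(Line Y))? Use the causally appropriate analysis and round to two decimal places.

0.17

The imbalance in component grade arose from how units were allocated, not from anything the line did; and component grade independently affects the outcome. The pooled gap is confounded — condition on component grade.
Standardising Line Y to the population component grade mix: 0.349·1/37 + 0.333·24/140 + 0.318·82/243 = 0.174.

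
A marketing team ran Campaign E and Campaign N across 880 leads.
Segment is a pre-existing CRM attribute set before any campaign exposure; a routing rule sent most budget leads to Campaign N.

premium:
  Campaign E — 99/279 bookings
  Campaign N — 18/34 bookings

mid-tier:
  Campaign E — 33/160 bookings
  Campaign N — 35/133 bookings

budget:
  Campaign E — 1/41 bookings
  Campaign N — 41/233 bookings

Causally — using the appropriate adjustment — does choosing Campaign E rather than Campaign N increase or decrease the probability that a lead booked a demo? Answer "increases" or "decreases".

Within every customer segment level Campaign N has the higher rate, yet pooled Campaign E does — Simpson's reversal.
Here customer segment is a common cause — it drives both which campaign a case falls under and the outcome. The crude comparison mixes populations; the stratum-specific rates are the causally relevant ones.
Within each level — premium: 35.5% vs 52.9%; mid-tier: 20.6% vs 26.3%; budget: 2.4% vs 17.6% — Campaign N is higher every time.

decreases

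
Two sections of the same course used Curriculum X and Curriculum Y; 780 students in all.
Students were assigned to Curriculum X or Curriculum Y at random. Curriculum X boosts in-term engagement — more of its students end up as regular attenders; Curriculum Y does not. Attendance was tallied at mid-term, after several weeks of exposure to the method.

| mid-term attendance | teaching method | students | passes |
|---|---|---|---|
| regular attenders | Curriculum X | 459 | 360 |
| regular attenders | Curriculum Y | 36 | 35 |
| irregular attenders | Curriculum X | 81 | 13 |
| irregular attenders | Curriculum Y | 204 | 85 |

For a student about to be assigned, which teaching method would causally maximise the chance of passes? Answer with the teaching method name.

The mid-term attendance-specific comparison favours Curriculum Y throughout, but the pooled figures favour Curriculum X. The question is whether to condition on mid-term attendance.
The distribution of mid-term attendance is itself part of what the teaching method does — it is an intermediate outcome. Holding it fixed would remove that part of the effect; the total effect is the pooled difference.
Pooled: Curriculum X 69.1% vs Curriculum Y 50.0%; Curriculum X is higher overall.

Curriculum X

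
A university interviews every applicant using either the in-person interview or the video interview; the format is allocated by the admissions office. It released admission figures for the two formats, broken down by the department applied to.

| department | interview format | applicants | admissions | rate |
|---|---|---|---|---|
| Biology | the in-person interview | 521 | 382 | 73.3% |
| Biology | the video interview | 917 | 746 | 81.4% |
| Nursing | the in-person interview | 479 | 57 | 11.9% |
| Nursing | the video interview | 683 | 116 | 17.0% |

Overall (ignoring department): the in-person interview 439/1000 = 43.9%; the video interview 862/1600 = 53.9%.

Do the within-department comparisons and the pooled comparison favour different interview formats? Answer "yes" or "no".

Within each department level (Biology 73.3% vs 81.4%; Nursing 11.9% vs 17.0%), the video interview has the higher rate every time. Pooled: 43.9% vs 53.9% — the video interview has the higher rate overall. They agree.

no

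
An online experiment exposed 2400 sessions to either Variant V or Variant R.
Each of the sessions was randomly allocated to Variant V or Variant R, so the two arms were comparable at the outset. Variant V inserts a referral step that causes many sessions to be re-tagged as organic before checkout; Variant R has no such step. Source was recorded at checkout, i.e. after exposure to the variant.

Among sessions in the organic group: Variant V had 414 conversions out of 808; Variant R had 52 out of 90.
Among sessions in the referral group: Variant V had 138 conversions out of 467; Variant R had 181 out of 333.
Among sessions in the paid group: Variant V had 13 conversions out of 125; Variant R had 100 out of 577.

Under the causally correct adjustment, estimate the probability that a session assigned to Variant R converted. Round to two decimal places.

0.33

Within every traffic source level Variant R has the higher rate, yet pooled Variant V does — Simpson's reversal.
Traffic source is downstream of the variant. One should not condition on a consequence of treatment, so the overall rates are the right comparison.
So P(outcome | do(Variant R)) is just the pooled rate for Variant R: 333/1000 = 0.333.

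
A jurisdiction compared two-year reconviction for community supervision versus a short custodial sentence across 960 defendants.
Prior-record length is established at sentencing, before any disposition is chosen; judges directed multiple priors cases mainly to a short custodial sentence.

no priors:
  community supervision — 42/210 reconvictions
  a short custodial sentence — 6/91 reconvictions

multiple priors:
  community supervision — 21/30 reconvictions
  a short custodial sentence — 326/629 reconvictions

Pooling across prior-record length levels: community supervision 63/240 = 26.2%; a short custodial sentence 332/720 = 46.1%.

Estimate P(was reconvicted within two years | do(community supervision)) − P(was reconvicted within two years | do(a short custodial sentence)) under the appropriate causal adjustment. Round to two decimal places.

+0.17

Here prior-record length is a common cause — it drives both which disposition a case falls under and the outcome. The crude comparison mixes populations; the stratum-specific rates are the causally relevant ones.
Adjusting over the population distribution of prior-record length: 0.314·(0.200−0.066) + 0.686·(0.700−0.518) = +0.167.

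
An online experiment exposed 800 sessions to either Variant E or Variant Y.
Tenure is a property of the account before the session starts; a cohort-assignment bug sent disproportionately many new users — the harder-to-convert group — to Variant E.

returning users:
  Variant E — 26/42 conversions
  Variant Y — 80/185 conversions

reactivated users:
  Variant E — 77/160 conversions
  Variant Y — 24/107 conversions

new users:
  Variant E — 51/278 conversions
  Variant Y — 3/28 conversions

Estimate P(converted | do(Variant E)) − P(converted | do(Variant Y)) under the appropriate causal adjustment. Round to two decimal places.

Here user tenure is a common cause — it drives both which variant a case falls under and the outcome. The crude comparison mixes populations; the stratum-specific rates are the causally relevant ones.
Adjusting over the population distribution of user tenure: 0.284·(0.619−0.432) + 0.334·(0.481−0.224) + 0.383·(0.183−0.107) = +0.168.

+0.17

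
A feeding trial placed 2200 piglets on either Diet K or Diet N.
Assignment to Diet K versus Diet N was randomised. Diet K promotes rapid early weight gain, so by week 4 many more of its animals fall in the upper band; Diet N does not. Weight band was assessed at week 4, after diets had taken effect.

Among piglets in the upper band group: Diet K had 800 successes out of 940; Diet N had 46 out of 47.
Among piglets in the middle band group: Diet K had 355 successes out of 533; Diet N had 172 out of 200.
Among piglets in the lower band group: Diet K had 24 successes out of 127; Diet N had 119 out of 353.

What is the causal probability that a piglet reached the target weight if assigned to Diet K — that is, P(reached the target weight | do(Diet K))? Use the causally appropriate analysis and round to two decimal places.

Diet N is higher inside every week-4 weight band stratum but Diet K is higher in aggregate. Whether to stratify depends on how week-4 weight band relates to the diet.
Week-4 weight band is downstream of the diet. One should not condition on a consequence of treatment, so the overall rates are the right comparison.
So P(outcome | do(Diet K)) is just the pooled rate for Diet K: 1179/1600 = 0.737.

0.74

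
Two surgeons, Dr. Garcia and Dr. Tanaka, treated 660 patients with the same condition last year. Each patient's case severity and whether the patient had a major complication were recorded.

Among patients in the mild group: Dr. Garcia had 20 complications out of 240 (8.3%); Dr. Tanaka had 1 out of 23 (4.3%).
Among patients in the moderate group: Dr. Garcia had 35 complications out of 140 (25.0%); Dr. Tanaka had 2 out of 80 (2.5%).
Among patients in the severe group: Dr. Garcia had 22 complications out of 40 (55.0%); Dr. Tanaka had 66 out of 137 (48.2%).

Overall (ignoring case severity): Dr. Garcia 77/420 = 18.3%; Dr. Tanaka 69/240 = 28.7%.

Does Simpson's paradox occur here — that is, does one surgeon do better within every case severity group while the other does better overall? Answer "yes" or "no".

yes

Within each case severity level (mild 8.3% vs 4.3%; moderate 25.0% vs 2.5%; severe 55.0% vs 48.2%), Dr. Tanaka has the lower rate every time. Pooled: 18.3% vs 28.7% — Dr. Garcia has the lower rate overall. The two comparisons disagree.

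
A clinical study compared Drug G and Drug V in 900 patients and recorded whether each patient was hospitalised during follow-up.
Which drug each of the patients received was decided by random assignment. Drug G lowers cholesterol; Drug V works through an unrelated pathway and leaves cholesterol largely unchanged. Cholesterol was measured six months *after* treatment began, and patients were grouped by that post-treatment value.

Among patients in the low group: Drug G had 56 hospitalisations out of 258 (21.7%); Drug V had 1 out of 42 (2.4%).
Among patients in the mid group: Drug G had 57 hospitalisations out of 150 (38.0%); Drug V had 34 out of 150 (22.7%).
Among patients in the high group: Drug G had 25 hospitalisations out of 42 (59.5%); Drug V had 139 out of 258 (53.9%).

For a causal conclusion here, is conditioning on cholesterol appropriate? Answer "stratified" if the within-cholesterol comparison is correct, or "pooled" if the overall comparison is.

pooled

The cholesterol-specific comparison favours Drug V throughout, but the pooled figures favour Drug G. The question is whether to condition on cholesterol.
Because the drug influences cholesterol, cholesterol is a post-treatment mediator, not a confounder. Stratifying on it would bias the estimate; the causal effect is the crude pooled difference.
Pooled: Drug G 30.7% vs Drug V 38.7%; Drug G is lower overall.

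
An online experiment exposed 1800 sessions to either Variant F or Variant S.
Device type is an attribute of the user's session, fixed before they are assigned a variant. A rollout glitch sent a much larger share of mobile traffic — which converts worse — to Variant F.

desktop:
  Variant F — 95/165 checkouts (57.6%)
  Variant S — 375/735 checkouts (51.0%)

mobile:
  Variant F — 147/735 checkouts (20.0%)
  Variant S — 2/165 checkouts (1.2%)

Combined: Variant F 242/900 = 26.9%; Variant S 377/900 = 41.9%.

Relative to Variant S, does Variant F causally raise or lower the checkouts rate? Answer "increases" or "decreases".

Variant F is higher inside every device type stratum but Variant S is higher in aggregate. Whether to stratify depends on how device type relates to the variant.
The imbalance in device type arose from how sessions were allocated, not from anything the variant did; and device type independently affects the outcome. The pooled gap is confounded — condition on device type.
Within each level — desktop: 57.6% vs 51.0%; mobile: 20.0% vs 1.2% — Variant F is higher every time.

increases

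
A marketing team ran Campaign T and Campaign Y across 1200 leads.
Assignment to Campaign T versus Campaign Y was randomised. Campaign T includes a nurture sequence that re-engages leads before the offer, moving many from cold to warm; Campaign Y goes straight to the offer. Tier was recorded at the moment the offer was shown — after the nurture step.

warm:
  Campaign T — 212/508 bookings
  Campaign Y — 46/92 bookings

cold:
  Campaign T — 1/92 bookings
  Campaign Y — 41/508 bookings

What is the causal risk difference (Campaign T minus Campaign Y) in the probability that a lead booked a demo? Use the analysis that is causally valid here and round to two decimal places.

The distribution of engagement tier is itself part of what the campaign does — it is an intermediate outcome. Holding it fixed would remove that part of the effect; the total effect is the pooled difference.
The causal difference is the pooled difference: 0.355 − 0.145 = +0.210.

+0.21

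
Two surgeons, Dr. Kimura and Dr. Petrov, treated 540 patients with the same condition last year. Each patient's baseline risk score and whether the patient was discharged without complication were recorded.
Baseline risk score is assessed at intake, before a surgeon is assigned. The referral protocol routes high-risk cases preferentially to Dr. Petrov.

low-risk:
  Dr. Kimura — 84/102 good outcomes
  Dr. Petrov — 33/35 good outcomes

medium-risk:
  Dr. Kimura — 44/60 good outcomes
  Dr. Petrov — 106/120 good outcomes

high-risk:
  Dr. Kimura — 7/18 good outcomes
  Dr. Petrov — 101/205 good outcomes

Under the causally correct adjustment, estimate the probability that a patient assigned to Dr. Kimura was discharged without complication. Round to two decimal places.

Within every baseline risk score level Dr. Petrov has the higher rate, yet pooled Dr. Kimura does — Simpson's reversal.
Here baseline risk score is a common cause — it drives both which surgeon a case falls under and the outcome. The crude comparison mixes populations; the stratum-specific rates are the causally relevant ones.
Standardising Dr. Kimura to the population baseline risk score mix: 0.254·84/102 + 0.333·44/60 + 0.413·7/18 = 0.614.

0.61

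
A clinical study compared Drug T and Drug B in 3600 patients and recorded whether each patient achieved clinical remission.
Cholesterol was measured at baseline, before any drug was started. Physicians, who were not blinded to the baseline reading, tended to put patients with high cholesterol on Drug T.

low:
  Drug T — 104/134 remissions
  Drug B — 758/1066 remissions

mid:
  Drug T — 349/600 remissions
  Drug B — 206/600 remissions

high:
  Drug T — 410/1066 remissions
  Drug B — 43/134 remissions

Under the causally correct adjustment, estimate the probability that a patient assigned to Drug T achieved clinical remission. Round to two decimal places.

0.58

The stratified and pooled comparisons disagree (Drug T wins within each cholesterol; Drug B wins overall), so the answer turns on the causal role of cholesterol.
Nothing the drug does changes cholesterol; the imbalance is an allocation artefact. With cholesterol also predicting the outcome, the pooled figure is confounded, and the within-stratum comparison is the causal one.
Standardising Drug T to the population cholesterol mix: 0.333·104/134 + 0.333·349/600 + 0.333·410/1066 = 0.581.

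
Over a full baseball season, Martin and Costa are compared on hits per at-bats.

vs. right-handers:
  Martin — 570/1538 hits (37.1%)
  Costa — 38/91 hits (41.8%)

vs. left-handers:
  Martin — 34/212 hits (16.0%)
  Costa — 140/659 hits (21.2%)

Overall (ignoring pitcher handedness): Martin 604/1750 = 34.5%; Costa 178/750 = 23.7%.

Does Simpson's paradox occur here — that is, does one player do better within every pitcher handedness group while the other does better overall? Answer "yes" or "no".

yes

Within each pitcher handedness level (vs. right-handers 37.1% vs 41.8%; vs. left-handers 16.0% vs 21.2%), Costa has the higher rate every time. Pooled: 34.5% vs 23.7% — Martin has the higher rate overall. The two comparisons disagree.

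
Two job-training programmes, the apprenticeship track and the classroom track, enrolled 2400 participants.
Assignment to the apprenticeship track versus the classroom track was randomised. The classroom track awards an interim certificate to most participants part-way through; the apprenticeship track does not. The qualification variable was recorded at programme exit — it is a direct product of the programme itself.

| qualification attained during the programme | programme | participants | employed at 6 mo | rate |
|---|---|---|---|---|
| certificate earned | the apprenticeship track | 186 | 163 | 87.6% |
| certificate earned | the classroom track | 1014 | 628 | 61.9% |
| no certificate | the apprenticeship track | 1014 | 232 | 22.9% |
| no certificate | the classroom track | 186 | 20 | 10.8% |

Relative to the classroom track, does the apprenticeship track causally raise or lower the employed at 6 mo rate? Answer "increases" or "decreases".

decreases

The distribution of qualification attained during the programme is itself part of what the programme does — it is an intermediate outcome. Holding it fixed would remove that part of the effect; the total effect is the pooled difference.
Pooled: the apprenticeship track 32.9% vs the classroom track 54.0%; the classroom track is higher overall.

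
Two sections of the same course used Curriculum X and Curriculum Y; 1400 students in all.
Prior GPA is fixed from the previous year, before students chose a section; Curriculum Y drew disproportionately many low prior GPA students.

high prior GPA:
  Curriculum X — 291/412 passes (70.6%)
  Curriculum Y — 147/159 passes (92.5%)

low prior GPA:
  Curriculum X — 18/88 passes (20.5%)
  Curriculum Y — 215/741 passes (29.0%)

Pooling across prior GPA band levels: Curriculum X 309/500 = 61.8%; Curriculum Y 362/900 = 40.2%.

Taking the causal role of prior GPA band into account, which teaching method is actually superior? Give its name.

Here prior GPA band is a common cause — it drives both which teaching method a case falls under and the outcome. The crude comparison mixes populations; the stratum-specific rates are the causally relevant ones.
Within each level — high prior GPA: 70.6% vs 92.5%; low prior GPA: 20.5% vs 29.0% — Curriculum Y is higher every time.

Curriculum Y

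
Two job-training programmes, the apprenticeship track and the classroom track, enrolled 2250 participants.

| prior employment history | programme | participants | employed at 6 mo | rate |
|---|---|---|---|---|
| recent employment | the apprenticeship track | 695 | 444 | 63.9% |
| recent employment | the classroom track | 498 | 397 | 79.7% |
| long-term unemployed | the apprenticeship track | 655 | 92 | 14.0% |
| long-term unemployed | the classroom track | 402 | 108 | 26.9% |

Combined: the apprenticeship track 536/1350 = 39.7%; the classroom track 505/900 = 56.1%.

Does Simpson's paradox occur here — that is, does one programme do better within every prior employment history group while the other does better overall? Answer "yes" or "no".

Within each prior employment history level (recent employment 63.9% vs 79.7%; long-term unemployed 14.0% vs 26.9%), the classroom track has the higher rate every time. Pooled: 39.7% vs 56.1% — the classroom track has the higher rate overall. They agree.

no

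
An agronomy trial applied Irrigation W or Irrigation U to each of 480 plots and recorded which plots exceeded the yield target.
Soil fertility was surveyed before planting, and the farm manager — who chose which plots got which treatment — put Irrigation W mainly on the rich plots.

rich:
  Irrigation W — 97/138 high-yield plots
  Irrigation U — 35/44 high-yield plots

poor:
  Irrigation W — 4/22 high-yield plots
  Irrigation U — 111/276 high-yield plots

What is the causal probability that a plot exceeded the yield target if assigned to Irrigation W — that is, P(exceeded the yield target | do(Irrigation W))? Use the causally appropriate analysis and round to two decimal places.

Soil fertility is set before the irrigation has any effect — it is not caused by the irrigation — and it independently drives the outcome. That makes it a confounder, so the causal comparison is within soil fertility levels.
Standardising Irrigation W to the population soil fertility mix: 0.379·97/138 + 0.621·4/22 = 0.379.

0.38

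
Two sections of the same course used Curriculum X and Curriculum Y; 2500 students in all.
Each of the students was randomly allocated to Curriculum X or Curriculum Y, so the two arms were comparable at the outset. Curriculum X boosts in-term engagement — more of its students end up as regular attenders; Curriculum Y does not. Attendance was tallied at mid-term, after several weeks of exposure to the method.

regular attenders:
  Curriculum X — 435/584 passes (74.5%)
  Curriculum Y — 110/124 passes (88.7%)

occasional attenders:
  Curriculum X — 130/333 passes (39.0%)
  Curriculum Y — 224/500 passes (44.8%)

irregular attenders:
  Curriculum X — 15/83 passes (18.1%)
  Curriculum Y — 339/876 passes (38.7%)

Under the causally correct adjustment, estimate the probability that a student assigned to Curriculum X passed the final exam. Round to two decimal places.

Stratifying would compare teaching methods among students the teaching methods themselves sorted into mid-term attendance groups — a form of selection on an intermediate. The unconditioned pooled rates give the total causal effect.
So P(outcome | do(Curriculum X)) is just the pooled rate for Curriculum X: 580/1000 = 0.580.

0.58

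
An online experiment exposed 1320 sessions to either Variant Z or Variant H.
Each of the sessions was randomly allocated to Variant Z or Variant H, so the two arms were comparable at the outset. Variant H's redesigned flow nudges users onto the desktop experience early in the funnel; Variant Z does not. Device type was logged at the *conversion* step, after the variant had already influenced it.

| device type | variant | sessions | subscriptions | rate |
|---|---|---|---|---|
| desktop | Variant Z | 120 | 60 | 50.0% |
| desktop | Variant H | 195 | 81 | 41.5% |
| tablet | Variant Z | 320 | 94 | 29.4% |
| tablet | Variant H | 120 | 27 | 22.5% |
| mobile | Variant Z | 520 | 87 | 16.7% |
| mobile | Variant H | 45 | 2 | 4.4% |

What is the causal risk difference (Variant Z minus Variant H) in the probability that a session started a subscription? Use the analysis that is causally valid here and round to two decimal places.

Within every device type level Variant Z has the higher rate, yet pooled Variant H does — Simpson's reversal.
Device type lies on the pathway variant → device type → outcome, so adjusting for it blocks the indirect effect. For the total causal effect of variant, use the unadjusted pooled rates.
The causal difference is the pooled difference: 0.251 − 0.306 = -0.055.

-0.05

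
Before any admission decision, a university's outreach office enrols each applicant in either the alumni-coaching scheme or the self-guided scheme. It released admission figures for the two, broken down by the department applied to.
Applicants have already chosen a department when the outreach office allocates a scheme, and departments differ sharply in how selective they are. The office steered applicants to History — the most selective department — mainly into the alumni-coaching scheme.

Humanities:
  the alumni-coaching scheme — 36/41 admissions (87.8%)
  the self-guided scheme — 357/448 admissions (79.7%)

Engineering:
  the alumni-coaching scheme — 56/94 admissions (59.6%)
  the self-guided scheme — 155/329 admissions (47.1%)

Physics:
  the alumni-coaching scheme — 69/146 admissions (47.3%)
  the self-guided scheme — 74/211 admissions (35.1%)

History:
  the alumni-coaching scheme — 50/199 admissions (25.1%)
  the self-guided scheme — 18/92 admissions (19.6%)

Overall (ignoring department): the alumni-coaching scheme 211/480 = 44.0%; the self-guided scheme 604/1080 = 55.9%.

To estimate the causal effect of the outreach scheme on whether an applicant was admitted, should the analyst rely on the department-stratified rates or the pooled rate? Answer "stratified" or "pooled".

stratified

The stratified and pooled comparisons disagree (the alumni-coaching scheme wins within each department; the self-guided scheme wins overall), so the answer turns on the causal role of department.
Department satisfies the back-door criterion: it is not a descendant of the outreach scheme, and it blocks the spurious path from outreach scheme to outcome. Adjusting for it (i.e., using the within-department rates) gives the causal effect.
Within each level — Humanities: 87.8% vs 79.7%; Engineering: 59.6% vs 47.1%; Physics: 47.3% vs 35.1%; History: 25.1% vs 19.6% — the alumni-coaching scheme is higher every time.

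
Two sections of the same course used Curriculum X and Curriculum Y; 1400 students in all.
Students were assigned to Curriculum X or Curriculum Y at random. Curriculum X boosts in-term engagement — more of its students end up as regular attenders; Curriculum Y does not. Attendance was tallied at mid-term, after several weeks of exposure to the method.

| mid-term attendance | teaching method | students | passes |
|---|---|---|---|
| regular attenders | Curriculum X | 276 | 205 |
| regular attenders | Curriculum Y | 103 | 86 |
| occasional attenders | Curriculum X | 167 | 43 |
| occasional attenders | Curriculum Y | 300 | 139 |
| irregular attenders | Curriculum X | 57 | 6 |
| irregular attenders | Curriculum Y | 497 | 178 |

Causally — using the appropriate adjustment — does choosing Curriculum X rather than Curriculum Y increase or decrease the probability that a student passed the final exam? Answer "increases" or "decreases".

The mid-term attendance-specific comparison favours Curriculum Y throughout, but the pooled figures favour Curriculum X. The question is whether to condition on mid-term attendance.
Mid-term attendance lies on the pathway teaching method → mid-term attendance → outcome, so adjusting for it blocks the indirect effect. For the total causal effect of teaching method, use the unadjusted pooled rates.
Pooled: Curriculum X 50.8% vs Curriculum Y 44.8%; Curriculum X is higher overall.

increases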